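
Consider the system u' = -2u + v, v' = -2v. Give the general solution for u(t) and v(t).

u(t) = -C_1e^(-2t) - C_2te^(-2t) + 3C_2e^(-2t), v(t) = -C_2e^(-2t)

Coefficient matrix A = [[-2, 1], [0, -2]].
Characteristic polynomial det(A - λI) = λ^2 + 4λ + 4 = 0.
Single eigenvalue λ = -2 with algebraic multiplicity 2.
Eigenvector v = (-1,0); generalized eigenvector w with (A-λI)w=v is (3,-1).
General solution: e^(-2t)[C_1·v + C_2·(t·v + w)].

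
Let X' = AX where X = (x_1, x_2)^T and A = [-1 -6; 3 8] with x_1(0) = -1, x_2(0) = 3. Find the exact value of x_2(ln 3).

A = [[-1,-6],[3,8]]; eigenvalues λ = 2, 5.
Eigenvectors: (-2,1) for λ=2, (-1,1) for λ=5.
From the initial condition, c_1 = -2, c_2 = 5.
x_2(ln 3) = (-2)(3^2)(1) + (5)(3^5)(1) = 1197.

1197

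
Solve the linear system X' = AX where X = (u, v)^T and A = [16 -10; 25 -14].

Coefficient matrix A = [[16, -10], [25, -14]].
Characteristic polynomial det(A - λI) = λ^2 - 2λ + 26 = 0.
Eigenvalues λ = 1 ± 5i (complex conjugate pair).
For λ=1+5i: an eigenvector is (1,1) - i(1,2) = (1 - i, 1 - 2i).
A real fundamental pair from Re and Im of e^((1+5i)t)v: X_1 = e^(t)(cos(5t)·(1,1) + sin(5t)·(1,2)), X_2 = e^(t)(sin(5t)·(1,1) - cos(5t)·(1,2)).
General solution: C_1X_1 + C_2X_2.

u(t) = C_1e^(t)sin(5t) + C_1e^(t)cos(5t) + C_2e^(t)sin(5t) - C_2e^(t)cos(5t), v(t) = 2C_1e^(t)sin(5t) + C_1e^(t)cos(5t) + C_2e^(t)sin(5t) - 2C_2e^(t)cos(5t)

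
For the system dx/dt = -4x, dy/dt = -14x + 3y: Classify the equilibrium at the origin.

A = [[-4,0],[-14,3]]; det(A-λI) = λ^2 + λ - 12.
λ = -4, 3: opposite signs.

saddle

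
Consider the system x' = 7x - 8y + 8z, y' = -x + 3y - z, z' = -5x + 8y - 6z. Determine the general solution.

x(t) = -2C_1e^(3t) + C_2e^(-t), y(t) = C_1e^(3t) + C_3e^(2t), z(t) = 2C_1e^(3t) - C_2e^(-t) + C_3e^(2t)

Coefficient matrix A = [[7, -8, 8], [-1, 3, -1], [-5, 8, -6]].
det(A - λI) = 0 gives eigenvalues λ = 3, -1, 2.
For λ=3: eigenvector (-2,1,2).
For λ=-1: eigenvector (1,0,-1).
For λ=2: eigenvector (0,1,1).
General solution: C_1e^(3t)(-2,1,2) + C_2e^(-t)(1,0,-1) + C_3e^(2t)(0,1,1).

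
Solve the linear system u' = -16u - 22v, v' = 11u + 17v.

Coefficient matrix A = [[-16, -22], [11, 17]].
Characteristic polynomial det(A - λI) = λ^2 - λ - 30 = 0.
Eigenvalues λ = -5, 6.
For λ=-5: (A-λI) row 1 is [-11, -22], so an eigenvector is (-2, 1).
For λ=6: (A-λI) row 1 is [-22, -22], so an eigenvector is (-1, 1).
General solution: K_1e^(-5t)(-2,1) + K_2e^(6t)(-1,1).

u(t) = -2K_1e^(-5t) - K_2e^(6t), v(t) = K_1e^(-5t) + K_2e^(6t)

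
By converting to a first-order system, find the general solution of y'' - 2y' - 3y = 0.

y(t) = C_1e^(3t) + C_2e^(-t)

Let x_1 = y, x_2 = y'. Then x_1' = x_2 and x_2' = 3x_1 + 2x_2.
A = [[0,1],[3,2]]; det(A-λI) = λ^2 - 2λ - 3.
Eigenvalues λ = 3, -1 with eigenvectors (1,3), (1,-1).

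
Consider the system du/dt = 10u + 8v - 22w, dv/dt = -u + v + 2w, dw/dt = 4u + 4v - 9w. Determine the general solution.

Coefficient matrix A = [[10, 8, -22], [-1, 1, 2], [4, 4, -9]].
det(A - λI) = 0 gives eigenvalues λ = -1, 1, 2.
For λ=-1: eigenvector (2,0,1).
For λ=1: eigenvector (4,1,2).
For λ=2: eigenvector (1,-1,0).
General solution: c_1e^(-t)(2,0,1) + c_2e^(t)(4,1,2) + c_3e^(2t)(1,-1,0).

u(t) = 2c_1e^(-t) + 4c_2e^(t) + c_3e^(2t), v(t) = c_2e^(t) - c_3e^(2t), w(t) = c_1e^(-t) + 2c_2e^(t)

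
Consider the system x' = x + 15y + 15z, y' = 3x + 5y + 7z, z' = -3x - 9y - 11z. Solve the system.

Coefficient matrix A = [[1, 15, 15], [3, 5, 7], [-3, -9, -11]].
det(A - λI) = 0 gives eigenvalues λ = 1, -4, -2.
For λ=1: eigenvector (-1,-1,1).
For λ=-4: eigenvector (-3,1,0).
For λ=-2: eigenvector (0,-1,1).
General solution: C_1e^(t)(-1,-1,1) + C_2e^(-4t)(-3,1,0) + C_3e^(-2t)(0,-1,1).

x(t) = -C_1e^(t) - 3C_2e^(-4t), y(t) = -C_1e^(t) + C_2e^(-4t) - C_3e^(-2t), z(t) = C_1e^(t) + C_3e^(-2t)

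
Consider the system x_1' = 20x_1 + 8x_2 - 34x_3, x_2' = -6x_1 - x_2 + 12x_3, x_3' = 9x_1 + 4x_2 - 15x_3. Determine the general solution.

x_1(t) = 2C_1e^(3t) - 2C_2e^(-t) + C_3e^(2t), x_2(t) = C_2e^(-t) + 2C_3e^(2t), x_3(t) = C_1e^(3t) - C_2e^(-t) + C_3e^(2t)

Coefficient matrix A = [[20, 8, -34], [-6, -1, 12], [9, 4, -15]].
det(A - λI) = 0 gives eigenvalues λ = 3, -1, 2.
For λ=3: eigenvector (2,0,1).
For λ=-1: eigenvector (-2,1,-1).
For λ=2: eigenvector (1,2,1).
General solution: C_1e^(3t)(2,0,1) + C_2e^(-t)(-2,1,-1) + C_3e^(2t)(1,2,1).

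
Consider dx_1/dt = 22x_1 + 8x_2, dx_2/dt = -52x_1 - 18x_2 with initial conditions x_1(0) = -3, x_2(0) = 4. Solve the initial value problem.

Coefficient matrix A = [[22, 8], [-52, -18]].
Characteristic polynomial det(A - λI) = λ^2 - 4λ + 20 = 0.
Eigenvalues λ = 2 ± 4i (complex conjugate pair).
For λ=2+4i: an eigenvector is (-1,2) - i(-1,3) = (-1 + i, 2 - 3i).
A real fundamental pair from Re and Im of e^((2+4i)t)v: X_1 = e^(2t)(cos(4t)·(-1,2) + sin(4t)·(-1,3)), X_2 = e^(2t)(sin(4t)·(-1,2) - cos(4t)·(-1,3)).
General solution: C_1X_1 + C_2X_2.
Applying x_1(0)=-3, x_2(0)=4 gives C_1=5, C_2=2.

x_1(t) = -7e^(2t)sin(4t) - 3e^(2t)cos(4t), x_2(t) = 19e^(2t)sin(4t) + 4e^(2t)cos(4t)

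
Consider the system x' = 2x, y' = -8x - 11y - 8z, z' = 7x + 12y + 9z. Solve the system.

Coefficient matrix A = [[2, 0, 0], [-8, -11, -8], [7, 12, 9]].
det(A - λI) = 0 gives eigenvalues λ = 2, -3, 1.
For λ=2: eigenvector (1,0,-1).
For λ=-3: eigenvector (0,1,-1).
For λ=1: eigenvector (0,-2,3).
General solution: c_1e^(2t)(1,0,-1) + c_2e^(-3t)(0,1,-1) + c_3e^(t)(0,-2,3).

x(t) = c_1e^(2t), y(t) = c_2e^(-3t) - 2c_3e^(t), z(t) = -c_1e^(2t) - c_2e^(-3t) + 3c_3e^(t)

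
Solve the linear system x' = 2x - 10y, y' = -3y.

x(t) = 2C_1e^(-3t) - C_2e^(2t), y(t) = C_1e^(-3t)

Coefficient matrix A = [[2, -10], [0, -3]].
Characteristic polynomial det(A - λI) = λ^2 + λ - 6 = 0.
Eigenvalues λ = -3, 2.
For λ=-3: (A-λI) row 1 is [5, -10], so an eigenvector is (2, 1).
For λ=2: (A-λI) row 1 is [0, -10], so an eigenvector is (-1, 0).
General solution: C_1e^(-3t)(2,1) + C_2e^(2t)(-1,0).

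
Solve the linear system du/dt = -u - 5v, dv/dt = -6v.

u(t) = K_1e^(-t) - K_2e^(-6t), v(t) = -K_2e^(-6t)

Coefficient matrix A = [[-1, -5], [0, -6]].
Characteristic polynomial det(A - λI) = λ^2 + 7λ + 6 = 0.
Eigenvalues λ = -1, -6.
For λ=-1: (A-λI) row 1 is [0, -5], so an eigenvector is (1, 0).
For λ=-6: (A-λI) row 1 is [5, -5], so an eigenvector is (-1, -1).
General solution: K_1e^(-t)(1,0) + K_2e^(-6t)(-1,-1).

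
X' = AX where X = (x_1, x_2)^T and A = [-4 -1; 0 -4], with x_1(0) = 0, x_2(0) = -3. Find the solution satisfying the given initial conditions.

Coefficient matrix A = [[-4, -1], [0, -4]].
Characteristic polynomial det(A - λI) = λ^2 + 8λ + 16 = 0.
Single eigenvalue λ = -4 with algebraic multiplicity 2.
Eigenvector v = (-1,0); generalized eigenvector w with (A-λI)w=v is (-3,1).
General solution: e^(-4t)[K_1·v + K_2·(t·v + w)].
Applying x_1(0)=0, x_2(0)=-3 gives K_1=9, K_2=-3.

x_1(t) = 3te^(-4t), x_2(t) = -3e^(-4t)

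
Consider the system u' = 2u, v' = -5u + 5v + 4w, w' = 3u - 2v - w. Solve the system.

Coefficient matrix A = [[2, 0, 0], [-5, 5, 4], [3, -2, -1]].
det(A - λI) = 0 gives eigenvalues λ = 3, 1, 2.
For λ=3: eigenvector (0,-2,1).
For λ=1: eigenvector (0,-1,1).
For λ=2: eigenvector (1,3,-1).
General solution: C_1e^(3t)(0,-2,1) + C_2e^(t)(0,-1,1) + C_3e^(2t)(1,3,-1).

u(t) = C_3e^(2t), v(t) = -2C_1e^(3t) - C_2e^(t) + 3C_3e^(2t), w(t) = C_1e^(3t) + C_2e^(t) - C_3e^(2t)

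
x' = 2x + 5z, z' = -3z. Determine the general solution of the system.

x(t) = K_1e^(2t) + K_2e^(-3t), z(t) = -K_2e^(-3t)

Coefficient matrix A = [[2, 5], [0, -3]].
Characteristic polynomial det(A - λI) = λ^2 + λ - 6 = 0.
Eigenvalues λ = 2, -3.
For λ=2: (A-λI) row 1 is [0, 5], so an eigenvector is (1, 0).
For λ=-3: (A-λI) row 1 is [5, 5], so an eigenvector is (1, -1).
General solution: K_1e^(2t)(1,0) + K_2e^(-3t)(1,-1).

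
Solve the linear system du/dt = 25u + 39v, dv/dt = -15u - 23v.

Coefficient matrix A = [[25, 39], [-15, -23]].
Characteristic polynomial det(A - λI) = λ^2 - 2λ + 10 = 0.
Eigenvalues λ = 1 ± 3i (complex conjugate pair).
For λ=1+3i: an eigenvector is (3,-2) - i(-2,1) = (3 + 2i, -2 - i).
A real fundamental pair from Re and Im of e^((1+3i)t)v: X_1 = e^(t)(cos(3t)·(3,-2) + sin(3t)·(-2,1)), X_2 = e^(t)(sin(3t)·(3,-2) - cos(3t)·(-2,1)).
General solution: c_1X_1 + c_2X_2.

u(t) = -2c_1e^(t)sin(3t) + 3c_1e^(t)cos(3t) + 3c_2e^(t)sin(3t) + 2c_2e^(t)cos(3t), v(t) = c_1e^(t)sin(3t) - 2c_1e^(t)cos(3t) - 2c_2e^(t)sin(3t) - c_2e^(t)cos(3t)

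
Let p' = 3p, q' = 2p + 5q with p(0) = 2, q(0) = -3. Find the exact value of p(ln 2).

16

A = [[3,0],[2,5]]; eigenvalues λ = 5, 3.
Eigenvectors: (0,-1) for λ=5, (-1,1) for λ=3.
From the initial condition, c_1 = 1, c_2 = -2.
p(ln 2) = (1)(2^5)(0) + (-2)(2^3)(-1) = 16.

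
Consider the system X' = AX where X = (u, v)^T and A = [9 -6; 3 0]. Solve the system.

u(t) = -2c_1e^(6t) - c_2e^(3t), v(t) = -c_1e^(6t) - c_2e^(3t)

Coefficient matrix A = [[9, -6], [3, 0]].
Characteristic polynomial det(A - λI) = λ^2 - 9λ + 18 = 0.
Eigenvalues λ = 6, 3.
For λ=6: (A-λI) row 1 is [3, -6], so an eigenvector is (-2, -1).
For λ=3: (A-λI) row 1 is [6, -6], so an eigenvector is (-1, -1).
General solution: c_1e^(6t)(-2,-1) + c_2e^(3t)(-1,-1).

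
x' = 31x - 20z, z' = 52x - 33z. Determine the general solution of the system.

Coefficient matrix A = [[31, -20], [52, -33]].
Characteristic polynomial det(A - λI) = λ^2 + 2λ + 17 = 0.
Eigenvalues λ = -1 ± 4i (complex conjugate pair).
For λ=-1+4i: an eigenvector is (1,2) - i(-2,-3) = (1 + 2i, 2 + 3i).
A real fundamental pair from Re and Im of e^((-1+4i)t)v: X_1 = e^(-t)(cos(4t)·(1,2) + sin(4t)·(-2,-3)), X_2 = e^(-t)(sin(4t)·(1,2) - cos(4t)·(-2,-3)).
General solution: C_1X_1 + C_2X_2.

x(t) = -2C_1e^(-t)sin(4t) + C_1e^(-t)cos(4t) + C_2e^(-t)sin(4t) + 2C_2e^(-t)cos(4t), z(t) = -3C_1e^(-t)sin(4t) + 2C_1e^(-t)cos(4t) + 2C_2e^(-t)sin(4t) + 3C_2e^(-t)cos(4t)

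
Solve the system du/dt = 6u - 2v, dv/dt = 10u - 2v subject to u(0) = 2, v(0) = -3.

u(t) = 7e^(2t)sin(2t) + 2e^(2t)cos(2t), v(t) = 16e^(2t)sin(2t) - 3e^(2t)cos(2t)

Coefficient matrix A = [[6, -2], [10, -2]].
Characteristic polynomial det(A - λI) = λ^2 - 4λ + 8 = 0.
Eigenvalues λ = 2 ± 2i (complex conjugate pair).
For λ=2+2i: an eigenvector is (-1,-2) - i(0,-1) = (-1, -2 + i).
A real fundamental pair from Re and Im of e^((2+2i)t)v: X_1 = e^(2t)(cos(2t)·(-1,-2) + sin(2t)·(0,-1)), X_2 = e^(2t)(sin(2t)·(-1,-2) - cos(2t)·(0,-1)).
General solution: K_1X_1 + K_2X_2.
Applying u(0)=2, v(0)=-3 gives K_1=-2, K_2=-7.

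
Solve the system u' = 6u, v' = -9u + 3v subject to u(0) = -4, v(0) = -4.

u(t) = -4e^(6t), v(t) = 12e^(6t) - 16e^(3t)

Coefficient matrix A = [[6, 0], [-9, 3]].
Characteristic polynomial det(A - λI) = λ^2 - 9λ + 18 = 0.
Eigenvalues λ = 6, 3.
For λ=6: (A-λI) row 2 is [-9, -3], so an eigenvector is (-1, 3).
For λ=3: (A-λI) row 1 is [3, 0], so an eigenvector is (0, 1).
General solution: K_1e^(6t)(-1,3) + K_2e^(3t)(0,1).
Applying u(0)=-4, v(0)=-4 gives K_1=4, K_2=-16.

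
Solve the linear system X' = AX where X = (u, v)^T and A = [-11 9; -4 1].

Coefficient matrix A = [[-11, 9], [-4, 1]].
Characteristic polynomial det(A - λI) = λ^2 + 10λ + 25 = 0.
Single eigenvalue λ = -5 with algebraic multiplicity 2.
Eigenvector v = (-3,-2); generalized eigenvector w with (A-λI)w=v is (-1,-1).
General solution: e^(-5t)[c_1·v + c_2·(t·v + w)].

u(t) = -3c_1e^(-5t) - 3c_2te^(-5t) - c_2e^(-5t), v(t) = -2c_1e^(-5t) - 2c_2te^(-5t) - c_2e^(-5t)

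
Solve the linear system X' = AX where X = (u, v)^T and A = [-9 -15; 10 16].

Coefficient matrix A = [[-9, -15], [10, 16]].
Characteristic polynomial det(A - λI) = λ^2 - 7λ + 6 = 0.
Eigenvalues λ = 1, 6.
For λ=1: (A-λI) row 1 is [-10, -15], so an eigenvector is (-3, 2).
For λ=6: (A-λI) row 1 is [-15, -15], so an eigenvector is (1, -1).
General solution: c_1e^(t)(-3,2) + c_2e^(6t)(1,-1).

u(t) = -3c_1e^(t) + c_2e^(6t), v(t) = 2c_1e^(t) - c_2e^(6t)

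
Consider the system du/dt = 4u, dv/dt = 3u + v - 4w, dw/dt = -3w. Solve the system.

Coefficient matrix A = [[4, 0, 0], [3, 1, -4], [0, 0, -3]].
det(A - λI) = 0 gives eigenvalues λ = 4, 1, -3.
For λ=4: eigenvector (1,1,0).
For λ=1: eigenvector (0,1,0).
For λ=-3: eigenvector (0,1,1).
General solution: c_1e^(4t)(1,1,0) + c_2e^(t)(0,1,0) + c_3e^(-3t)(0,1,1).

u(t) = c_1e^(4t), v(t) = c_1e^(4t) + c_2e^(t) + c_3e^(-3t), w(t) = c_3e^(-3t)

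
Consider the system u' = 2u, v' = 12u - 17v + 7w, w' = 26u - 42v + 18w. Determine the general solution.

u(t) = c_1e^(2t), v(t) = c_1e^(2t) + c_2e^(-3t) + c_3e^(4t), w(t) = c_1e^(2t) + 2c_2e^(-3t) + 3c_3e^(4t)

Coefficient matrix A = [[2, 0, 0], [12, -17, 7], [26, -42, 18]].
det(A - λI) = 0 gives eigenvalues λ = 2, -3, 4.
For λ=2: eigenvector (1,1,1).
For λ=-3: eigenvector (0,1,2).
For λ=4: eigenvector (0,1,3).
General solution: c_1e^(2t)(1,1,1) + c_2e^(-3t)(0,1,2) + c_3e^(4t)(0,1,3).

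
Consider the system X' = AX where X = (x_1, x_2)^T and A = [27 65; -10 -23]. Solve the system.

x_1(t) = 3K_1e^(2t)sin(5t) - 2K_1e^(2t)cos(5t) - 2K_2e^(2t)sin(5t) - 3K_2e^(2t)cos(5t), x_2(t) = -K_1e^(2t)sin(5t) + K_1e^(2t)cos(5t) + K_2e^(2t)sin(5t) + K_2e^(2t)cos(5t)

Coefficient matrix A = [[27, 65], [-10, -23]].
Characteristic polynomial det(A - λI) = λ^2 - 4λ + 29 = 0.
Eigenvalues λ = 2 ± 5i (complex conjugate pair).
For λ=2+5i: an eigenvector is (-2,1) - i(3,-1) = (-2 - 3i, 1 + i).
A real fundamental pair from Re and Im of e^((2+5i)t)v: X_1 = e^(2t)(cos(5t)·(-2,1) + sin(5t)·(3,-1)), X_2 = e^(2t)(sin(5t)·(-2,1) - cos(5t)·(3,-1)).
General solution: K_1X_1 + K_2X_2.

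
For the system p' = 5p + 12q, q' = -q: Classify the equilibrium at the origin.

saddle

A = [[5,12],[0,-1]]; det(A-λI) = λ^2 - 4λ - 5.
λ = 5, -1: opposite signs.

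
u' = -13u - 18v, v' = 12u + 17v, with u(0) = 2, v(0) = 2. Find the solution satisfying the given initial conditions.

u(t) = -10e^(5t) + 12e^(-t), v(t) = 10e^(5t) - 8e^(-t)

Coefficient matrix A = [[-13, -18], [12, 17]].
Characteristic polynomial det(A - λI) = λ^2 - 4λ - 5 = 0.
Eigenvalues λ = -1, 5.
For λ=-1: (A-λI) row 1 is [-12, -18], so an eigenvector is (3, -2).
For λ=5: (A-λI) row 1 is [-18, -18], so an eigenvector is (-1, 1).
General solution: C_1e^(-t)(3,-2) + C_2e^(5t)(-1,1).
Applying u(0)=2, v(0)=2 gives C_1=4, C_2=10.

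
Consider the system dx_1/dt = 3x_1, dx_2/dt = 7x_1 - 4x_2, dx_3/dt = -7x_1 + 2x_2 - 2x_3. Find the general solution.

x_1(t) = c_1e^(3t), x_2(t) = c_1e^(3t) + c_2e^(-4t), x_3(t) = -c_1e^(3t) - c_2e^(-4t) + c_3e^(-2t)

Coefficient matrix A = [[3, 0, 0], [7, -4, 0], [-7, 2, -2]].
det(A - λI) = 0 gives eigenvalues λ = 3, -4, -2.
For λ=3: eigenvector (1,1,-1).
For λ=-4: eigenvector (0,1,-1).
For λ=-2: eigenvector (0,0,1).
General solution: c_1e^(3t)(1,1,-1) + c_2e^(-4t)(0,1,-1) + c_3e^(-2t)(0,0,1).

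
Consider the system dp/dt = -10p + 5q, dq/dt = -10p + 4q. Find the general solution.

p(t) = K_1e^(-3t)sin(t) + 2K_1e^(-3t)cos(t) + 2K_2e^(-3t)sin(t) - K_2e^(-3t)cos(t), q(t) = K_1e^(-3t)sin(t) + 3K_1e^(-3t)cos(t) + 3K_2e^(-3t)sin(t) - K_2e^(-3t)cos(t)

Coefficient matrix A = [[-10, 5], [-10, 4]].
Characteristic polynomial det(A - λI) = λ^2 + 6λ + 10 = 0.
Eigenvalues λ = -3 ± i (complex conjugate pair).
For λ=-3+i: an eigenvector is (2,3) - i(1,1) = (2 - i, 3 - i).
A real fundamental pair from Re and Im of e^((-3+i)t)v: X_1 = e^(-3t)(cos(t)·(2,3) + sin(t)·(1,1)), X_2 = e^(-3t)(sin(t)·(2,3) - cos(t)·(1,1)).
General solution: K_1X_1 + K_2X_2.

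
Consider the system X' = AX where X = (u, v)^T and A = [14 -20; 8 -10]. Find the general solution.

Coefficient matrix A = [[14, -20], [8, -10]].
Characteristic polynomial det(A - λI) = λ^2 - 4λ + 20 = 0.
Eigenvalues λ = 2 ± 4i (complex conjugate pair).
For λ=2+4i: an eigenvector is (-1,-1) - i(2,1) = (-1 - 2i, -1 - i).
A real fundamental pair from Re and Im of e^((2+4i)t)v: X_1 = e^(2t)(cos(4t)·(-1,-1) + sin(4t)·(2,1)), X_2 = e^(2t)(sin(4t)·(-1,-1) - cos(4t)·(2,1)).
General solution: K_1X_1 + K_2X_2.

u(t) = 2K_1e^(2t)sin(4t) - K_1e^(2t)cos(4t) - K_2e^(2t)sin(4t) - 2K_2e^(2t)cos(4t), v(t) = K_1e^(2t)sin(4t) - K_1e^(2t)cos(4t) - K_2e^(2t)sin(4t) - K_2e^(2t)cos(4t)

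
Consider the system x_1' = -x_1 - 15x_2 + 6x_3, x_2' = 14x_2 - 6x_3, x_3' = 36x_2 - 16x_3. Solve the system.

Coefficient matrix A = [[-1, -15, 6], [0, 14, -6], [0, 36, -16]].
det(A - λI) = 0 gives eigenvalues λ = 2, -1, -4.
For λ=2: eigenvector (-1,1,2).
For λ=-1: eigenvector (1,0,0).
For λ=-4: eigenvector (-1,1,3).
General solution: c_1e^(2t)(-1,1,2) + c_2e^(-t)(1,0,0) + c_3e^(-4t)(-1,1,3).

x_1(t) = -c_1e^(2t) + c_2e^(-t) - c_3e^(-4t), x_2(t) = c_1e^(2t) + c_3e^(-4t), x_3(t) = 2c_1e^(2t) + 3c_3e^(-4t)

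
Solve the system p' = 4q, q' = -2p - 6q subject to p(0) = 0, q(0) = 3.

Coefficient matrix A = [[0, 4], [-2, -6]].
Characteristic polynomial det(A - λI) = λ^2 + 6λ + 8 = 0.
Eigenvalues λ = -2, -4.
For λ=-2: (A-λI) row 1 is [2, 4], so an eigenvector is (-2, 1).
For λ=-4: (A-λI) row 1 is [4, 4], so an eigenvector is (1, -1).
General solution: K_1e^(-2t)(-2,1) + K_2e^(-4t)(1,-1).
Applying p(0)=0, q(0)=3 gives K_1=-3, K_2=-6.

p(t) = 6e^(-2t) - 6e^(-4t), q(t) = -3e^(-2t) + 6e^(-4t)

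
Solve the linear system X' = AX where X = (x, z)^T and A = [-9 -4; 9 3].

Coefficient matrix A = [[-9, -4], [9, 3]].
Characteristic polynomial det(A - λI) = λ^2 + 6λ + 9 = 0.
Single eigenvalue λ = -3 with algebraic multiplicity 2.
Eigenvector v = (2,-3); generalized eigenvector w with (A-λI)w=v is (1,-2).
General solution: e^(-3t)[c_1·v + c_2·(t·v + w)].

x(t) = 2c_1e^(-3t) + 2c_2te^(-3t) + c_2e^(-3t), z(t) = -3c_1e^(-3t) - 3c_2te^(-3t) - 2c_2e^(-3t)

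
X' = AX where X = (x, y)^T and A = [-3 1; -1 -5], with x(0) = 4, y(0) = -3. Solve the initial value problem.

x(t) = te^(-4t) + 4e^(-4t), y(t) = -te^(-4t) - 3e^(-4t)

Coefficient matrix A = [[-3, 1], [-1, -5]].
Characteristic polynomial det(A - λI) = λ^2 + 8λ + 16 = 0.
Single eigenvalue λ = -4 with algebraic multiplicity 2.
Eigenvector v = (-1,1); generalized eigenvector w with (A-λI)w=v is (0,-1).
General solution: e^(-4t)[c_1·v + c_2·(t·v + w)].
Applying x(0)=4, y(0)=-3 gives c_1=-4, c_2=-1.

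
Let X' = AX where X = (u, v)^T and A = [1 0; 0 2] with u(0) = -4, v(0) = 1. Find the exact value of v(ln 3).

A = [[1,0],[0,2]]; eigenvalues λ = 2, 1.
Eigenvectors: (0,1) for λ=2, (-1,0) for λ=1.
From the initial condition, c_1 = 1, c_2 = 4.
v(ln 3) = (1)(3^2)(1) + (4)(3^1)(0) = 9.

9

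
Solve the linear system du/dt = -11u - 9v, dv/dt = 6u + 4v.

u(t) = c_1e^(-2t) + 3c_2e^(-5t), v(t) = -c_1e^(-2t) - 2c_2e^(-5t)

Coefficient matrix A = [[-11, -9], [6, 4]].
Characteristic polynomial det(A - λI) = λ^2 + 7λ + 10 = 0.
Eigenvalues λ = -2, -5.
For λ=-2: (A-λI) row 1 is [-9, -9], so an eigenvector is (1, -1).
For λ=-5: (A-λI) row 1 is [-6, -9], so an eigenvector is (3, -2).
General solution: c_1e^(-2t)(1,-1) + c_2e^(-5t)(3,-2).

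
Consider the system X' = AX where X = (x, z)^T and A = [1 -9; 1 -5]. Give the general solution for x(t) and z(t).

x(t) = 3c_1e^(-2t) + 3c_2te^(-2t) - 2c_2e^(-2t), z(t) = c_1e^(-2t) + c_2te^(-2t) - c_2e^(-2t)

Coefficient matrix A = [[1, -9], [1, -5]].
Characteristic polynomial det(A - λI) = λ^2 + 4λ + 4 = 0.
Single eigenvalue λ = -2 with algebraic multiplicity 2.
Eigenvector v = (3,1); generalized eigenvector w with (A-λI)w=v is (-2,-1).
General solution: e^(-2t)[c_1·v + c_2·(t·v + w)].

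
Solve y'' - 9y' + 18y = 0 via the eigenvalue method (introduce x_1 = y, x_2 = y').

Let x_1 = y, x_2 = y'. Then x_1' = x_2 and x_2' = -18x_1 + 9x_2.
A = [[0,1],[-18,9]]; det(A-λI) = λ^2 - 9λ + 18.
Eigenvalues λ = 3, 6 with eigenvectors (1,3), (1,6).

y(t) = C_1e^(3t) + C_2e^(6t)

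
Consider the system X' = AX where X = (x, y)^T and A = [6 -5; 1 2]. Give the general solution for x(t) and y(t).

Coefficient matrix A = [[6, -5], [1, 2]].
Characteristic polynomial det(A - λI) = λ^2 - 8λ + 17 = 0.
Eigenvalues λ = 4 ± i (complex conjugate pair).
For λ=4+i: an eigenvector is (1,0) - i(2,1) = (1 - 2i, 0 - i).
A real fundamental pair from Re and Im of e^((4+i)t)v: X_1 = e^(4t)(cos(t)·(1,0) + sin(t)·(2,1)), X_2 = e^(4t)(sin(t)·(1,0) - cos(t)·(2,1)).
General solution: c_1X_1 + c_2X_2.

x(t) = 2c_1e^(4t)sin(t) + c_1e^(4t)cos(t) + c_2e^(4t)sin(t) - 2c_2e^(4t)cos(t), y(t) = c_1e^(4t)sin(t) - c_2e^(4t)cos(t)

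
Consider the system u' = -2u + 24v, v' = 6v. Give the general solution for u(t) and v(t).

u(t) = -3c_1e^(6t) + c_2e^(-2t), v(t) = -c_1e^(6t)

Coefficient matrix A = [[-2, 24], [0, 6]].
Characteristic polynomial det(A - λI) = λ^2 - 4λ - 12 = 0.
Eigenvalues λ = 6, -2.
For λ=6: (A-λI) row 1 is [-8, 24], so an eigenvector is (-3, -1).
For λ=-2: (A-λI) row 1 is [0, 24], so an eigenvector is (1, 0).
General solution: c_1e^(6t)(-3,-1) + c_2e^(-2t)(1,0).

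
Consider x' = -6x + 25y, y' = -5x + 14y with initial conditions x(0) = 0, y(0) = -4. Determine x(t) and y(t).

Coefficient matrix A = [[-6, 25], [-5, 14]].
Characteristic polynomial det(A - λI) = λ^2 - 8λ + 41 = 0.
Eigenvalues λ = 4 ± 5i (complex conjugate pair).
For λ=4+5i: an eigenvector is (-1,0) - i(2,1) = (-1 - 2i, 0 - i).
A real fundamental pair from Re and Im of e^((4+5i)t)v: X_1 = e^(4t)(cos(5t)·(-1,0) + sin(5t)·(2,1)), X_2 = e^(4t)(sin(5t)·(-1,0) - cos(5t)·(2,1)).
General solution: C_1X_1 + C_2X_2.
Applying x(0)=0, y(0)=-4 gives C_1=-8, C_2=4.

x(t) = -20e^(4t)sin(5t), y(t) = -8e^(4t)sin(5t) - 4e^(4t)cos(5t)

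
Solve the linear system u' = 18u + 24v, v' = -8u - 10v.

u(t) = -3c_1e^(2t) + 2c_2e^(6t), v(t) = 2c_1e^(2t) - c_2e^(6t)

Coefficient matrix A = [[18, 24], [-8, -10]].
Characteristic polynomial det(A - λI) = λ^2 - 8λ + 12 = 0.
Eigenvalues λ = 2, 6.
For λ=2: (A-λI) row 1 is [16, 24], so an eigenvector is (-3, 2).
For λ=6: (A-λI) row 1 is [12, 24], so an eigenvector is (2, -1).
General solution: c_1e^(2t)(-3,2) + c_2e^(6t)(2,-1).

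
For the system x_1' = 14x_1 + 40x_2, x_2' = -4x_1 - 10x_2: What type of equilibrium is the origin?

unstable spiral

A = [[14,40],[-4,-10]]; det(A-λI) = λ^2 - 4λ + 20.
λ = 2 ± 4i: positive real part.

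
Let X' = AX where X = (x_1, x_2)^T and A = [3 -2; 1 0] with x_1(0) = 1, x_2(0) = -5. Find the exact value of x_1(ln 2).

A = [[3,-2],[1,0]]; eigenvalues λ = 1, 2.
Eigenvectors: (-1,-1) for λ=1, (-2,-1) for λ=2.
From the initial condition, c_1 = 11, c_2 = -6.
x_1(ln 2) = (11)(2^1)(-1) + (-6)(2^2)(-2) = 26.

26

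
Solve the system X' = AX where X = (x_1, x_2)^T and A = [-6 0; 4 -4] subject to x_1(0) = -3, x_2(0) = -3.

x_1(t) = -3e^(-6t), x_2(t) = -9e^(-4t) + 6e^(-6t)

Coefficient matrix A = [[-6, 0], [4, -4]].
Characteristic polynomial det(A - λI) = λ^2 + 10λ + 24 = 0.
Eigenvalues λ = -6, -4.
For λ=-6: (A-λI) row 2 is [4, 2], so an eigenvector is (1, -2).
For λ=-4: (A-λI) row 1 is [-2, 0], so an eigenvector is (0, 1).
General solution: K_1e^(-6t)(1,-2) + K_2e^(-4t)(0,1).
Applying x_1(0)=-3, x_2(0)=-3 gives K_1=-3, K_2=-9.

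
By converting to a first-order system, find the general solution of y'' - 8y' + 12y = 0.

Let x_1 = y, x_2 = y'. Then x_1' = x_2 and x_2' = -12x_1 + 8x_2.
A = [[0,1],[-12,8]]; det(A-λI) = λ^2 - 8λ + 12.
Eigenvalues λ = 6, 2 with eigenvectors (1,6), (1,2).

y(t) = c_1e^(6t) + c_2e^(2t)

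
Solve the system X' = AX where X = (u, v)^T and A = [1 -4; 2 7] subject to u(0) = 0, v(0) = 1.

Coefficient matrix A = [[1, -4], [2, 7]].
Characteristic polynomial det(A - λI) = λ^2 - 8λ + 15 = 0.
Eigenvalues λ = 3, 5.
For λ=3: (A-λI) row 1 is [-2, -4], so an eigenvector is (-2, 1).
For λ=5: (A-λI) row 1 is [-4, -4], so an eigenvector is (1, -1).
General solution: C_1e^(3t)(-2,1) + C_2e^(5t)(1,-1).
Applying u(0)=0, v(0)=1 gives C_1=-1, C_2=-2.

u(t) = -2e^(5t) + 2e^(3t), v(t) = 2e^(5t) - e^(3t)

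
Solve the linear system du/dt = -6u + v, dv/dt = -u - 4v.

u(t) = C_1e^(-5t) + C_2te^(-5t) + 2C_2e^(-5t), v(t) = C_1e^(-5t) + C_2te^(-5t) + 3C_2e^(-5t)

Coefficient matrix A = [[-6, 1], [-1, -4]].
Characteristic polynomial det(A - λI) = λ^2 + 10λ + 25 = 0.
Single eigenvalue λ = -5 with algebraic multiplicity 2.
Eigenvector v = (1,1); generalized eigenvector w with (A-λI)w=v is (2,3).
General solution: e^(-5t)[C_1·v + C_2·(t·v + w)].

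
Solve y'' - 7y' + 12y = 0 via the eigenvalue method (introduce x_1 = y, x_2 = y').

Let x_1 = y, x_2 = y'. Then x_1' = x_2 and x_2' = -12x_1 + 7x_2.
A = [[0,1],[-12,7]]; det(A-λI) = λ^2 - 7λ + 12.
Eigenvalues λ = 4, 3 with eigenvectors (1,4), (1,3).

y(t) = c_1e^(4t) + c_2e^(3t)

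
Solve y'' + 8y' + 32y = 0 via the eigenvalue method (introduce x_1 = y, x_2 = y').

Let x_1 = y, x_2 = y'. Then x_1' = x_2 and x_2' = -32x_1 - 8x_2.
A = [[0,1],[-32,-8]]; det(A-λI) = λ^2 + 8λ + 32.
Eigenvalues λ = -4 ± 4i.

y(t) = K_1e^(-4t)cos(4t) + K_2e^(-4t)sin(4t)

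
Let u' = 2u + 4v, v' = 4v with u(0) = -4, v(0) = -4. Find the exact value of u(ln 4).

-1984

A = [[2,4],[0,4]]; eigenvalues λ = 2, 4.
Eigenvectors: (-1,0) for λ=2, (-2,-1) for λ=4.
From the initial condition, c_1 = -4, c_2 = 4.
u(ln 4) = (-4)(4^2)(-1) + (4)(4^4)(-2) = -1984.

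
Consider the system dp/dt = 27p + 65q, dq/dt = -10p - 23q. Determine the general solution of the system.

p(t) = 2C_1e^(2t)sin(5t) + 3C_1e^(2t)cos(5t) + 3C_2e^(2t)sin(5t) - 2C_2e^(2t)cos(5t), q(t) = -C_1e^(2t)sin(5t) - C_1e^(2t)cos(5t) - C_2e^(2t)sin(5t) + C_2e^(2t)cos(5t)

Coefficient matrix A = [[27, 65], [-10, -23]].
Characteristic polynomial det(A - λI) = λ^2 - 4λ + 29 = 0.
Eigenvalues λ = 2 ± 5i (complex conjugate pair).
For λ=2+5i: an eigenvector is (3,-1) - i(2,-1) = (3 - 2i, -1 + i).
A real fundamental pair from Re and Im of e^((2+5i)t)v: X_1 = e^(2t)(cos(5t)·(3,-1) + sin(5t)·(2,-1)), X_2 = e^(2t)(sin(5t)·(3,-1) - cos(5t)·(2,-1)).
General solution: C_1X_1 + C_2X_2.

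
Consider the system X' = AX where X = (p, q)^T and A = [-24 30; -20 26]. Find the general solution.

p(t) = -3C_1e^(-4t) + C_2e^(6t), q(t) = -2C_1e^(-4t) + C_2e^(6t)

Coefficient matrix A = [[-24, 30], [-20, 26]].
Characteristic polynomial det(A - λI) = λ^2 - 2λ - 24 = 0.
Eigenvalues λ = -4, 6.
For λ=-4: (A-λI) row 1 is [-20, 30], so an eigenvector is (-3, -2).
For λ=6: (A-λI) row 1 is [-30, 30], so an eigenvector is (1, 1).
General solution: C_1e^(-4t)(-3,-2) + C_2e^(6t)(1,1).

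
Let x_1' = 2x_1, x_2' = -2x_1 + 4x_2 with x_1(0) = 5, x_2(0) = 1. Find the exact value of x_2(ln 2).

A = [[2,0],[-2,4]]; eigenvalues λ = 4, 2.
Eigenvectors: (0,1) for λ=4, (-1,-1) for λ=2.
From the initial condition, c_1 = -4, c_2 = -5.
x_2(ln 2) = (-4)(2^4)(1) + (-5)(2^2)(-1) = -44.

-44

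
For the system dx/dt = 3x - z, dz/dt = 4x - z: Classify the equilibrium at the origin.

unstable improper node

A = [[3,-1],[4,-1]]; det(A-λI) = λ^2 - 2λ + 1.
repeated λ = 1 with a single eigenvector.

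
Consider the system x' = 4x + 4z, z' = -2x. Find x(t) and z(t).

x(t) = c_1e^(2t)sin(2t) - c_1e^(2t)cos(2t) - c_2e^(2t)sin(2t) - c_2e^(2t)cos(2t), z(t) = c_1e^(2t)cos(2t) + c_2e^(2t)sin(2t)

Coefficient matrix A = [[4, 4], [-2, 0]].
Characteristic polynomial det(A - λI) = λ^2 - 4λ + 8 = 0.
Eigenvalues λ = 2 ± 2i (complex conjugate pair).
For λ=2+2i: an eigenvector is (-1,1) - i(1,0) = (-1 - i, 1).
A real fundamental pair from Re and Im of e^((2+2i)t)v: X_1 = e^(2t)(cos(2t)·(-1,1) + sin(2t)·(1,0)), X_2 = e^(2t)(sin(2t)·(-1,1) - cos(2t)·(1,0)).
General solution: c_1X_1 + c_2X_2.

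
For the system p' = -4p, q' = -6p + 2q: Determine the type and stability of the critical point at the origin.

saddle

A = [[-4,0],[-6,2]]; det(A-λI) = λ^2 + 2λ - 8.
λ = 2, -4: opposite signs.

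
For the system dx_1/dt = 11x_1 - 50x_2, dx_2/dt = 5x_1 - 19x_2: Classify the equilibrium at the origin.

A = [[11,-50],[5,-19]]; det(A-λI) = λ^2 + 8λ + 41.
λ = -4 ± 5i: negative real part.

stable spiral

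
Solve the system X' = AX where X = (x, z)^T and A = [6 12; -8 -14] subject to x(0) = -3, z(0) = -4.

x(t) = -21e^(-2t) + 18e^(-6t), z(t) = 14e^(-2t) - 18e^(-6t)

Coefficient matrix A = [[6, 12], [-8, -14]].
Characteristic polynomial det(A - λI) = λ^2 + 8λ + 12 = 0.
Eigenvalues λ = -6, -2.
For λ=-6: (A-λI) row 1 is [12, 12], so an eigenvector is (-1, 1).
For λ=-2: (A-λI) row 1 is [8, 12], so an eigenvector is (3, -2).
General solution: K_1e^(-6t)(-1,1) + K_2e^(-2t)(3,-2).
Applying x(0)=-3, z(0)=-4 gives K_1=-18, K_2=-7.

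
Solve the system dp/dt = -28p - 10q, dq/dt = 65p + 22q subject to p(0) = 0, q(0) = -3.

Coefficient matrix A = [[-28, -10], [65, 22]].
Characteristic polynomial det(A - λI) = λ^2 + 6λ + 34 = 0.
Eigenvalues λ = -3 ± 5i (complex conjugate pair).
For λ=-3+5i: an eigenvector is (-1,3) - i(-1,2) = (-1 + i, 3 - 2i).
A real fundamental pair from Re and Im of e^((-3+5i)t)v: X_1 = e^(-3t)(cos(5t)·(-1,3) + sin(5t)·(-1,2)), X_2 = e^(-3t)(sin(5t)·(-1,3) - cos(5t)·(-1,2)).
General solution: K_1X_1 + K_2X_2.
Applying p(0)=0, q(0)=-3 gives K_1=-3, K_2=-3.

p(t) = 6e^(-3t)sin(5t), q(t) = -15e^(-3t)sin(5t) - 3e^(-3t)cos(5t)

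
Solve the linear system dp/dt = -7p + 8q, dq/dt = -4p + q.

Coefficient matrix A = [[-7, 8], [-4, 1]].
Characteristic polynomial det(A - λI) = λ^2 + 6λ + 25 = 0.
Eigenvalues λ = -3 ± 4i (complex conjugate pair).
For λ=-3+4i: an eigenvector is (-1,0) - i(1,1) = (-1 - i, 0 - i).
A real fundamental pair from Re and Im of e^((-3+4i)t)v: X_1 = e^(-3t)(cos(4t)·(-1,0) + sin(4t)·(1,1)), X_2 = e^(-3t)(sin(4t)·(-1,0) - cos(4t)·(1,1)).
General solution: c_1X_1 + c_2X_2.

p(t) = c_1e^(-3t)sin(4t) - c_1e^(-3t)cos(4t) - c_2e^(-3t)sin(4t) - c_2e^(-3t)cos(4t), q(t) = c_1e^(-3t)sin(4t) - c_2e^(-3t)cos(4t)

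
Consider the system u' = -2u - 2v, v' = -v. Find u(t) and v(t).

u(t) = -c_1e^(-2t) - 2c_2e^(-t), v(t) = c_2e^(-t)

Coefficient matrix A = [[-2, -2], [0, -1]].
Characteristic polynomial det(A - λI) = λ^2 + 3λ + 2 = 0.
Eigenvalues λ = -2, -1.
For λ=-2: (A-λI) row 1 is [0, -2], so an eigenvector is (-1, 0).
For λ=-1: (A-λI) row 1 is [-1, -2], so an eigenvector is (-2, 1).
General solution: c_1e^(-2t)(-1,0) + c_2e^(-t)(-2,1).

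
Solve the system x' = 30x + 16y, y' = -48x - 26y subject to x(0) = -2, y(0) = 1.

x(t) = -6e^(6t) + 4e^(-2t), y(t) = 9e^(6t) - 8e^(-2t)

Coefficient matrix A = [[30, 16], [-48, -26]].
Characteristic polynomial det(A - λI) = λ^2 - 4λ - 12 = 0.
Eigenvalues λ = 6, -2.
For λ=6: (A-λI) row 1 is [24, 16], so an eigenvector is (2, -3).
For λ=-2: (A-λI) row 1 is [32, 16], so an eigenvector is (-1, 2).
General solution: C_1e^(6t)(2,-3) + C_2e^(-2t)(-1,2).
Applying x(0)=-2, y(0)=1 gives C_1=-3, C_2=-4.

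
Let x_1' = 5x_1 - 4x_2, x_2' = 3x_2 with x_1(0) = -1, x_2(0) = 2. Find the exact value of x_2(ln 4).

128

A = [[5,-4],[0,3]]; eigenvalues λ = 5, 3.
Eigenvectors: (1,0) for λ=5, (2,1) for λ=3.
From the initial condition, c_1 = -5, c_2 = 2.
x_2(ln 4) = (-5)(4^5)(0) + (2)(4^3)(1) = 128.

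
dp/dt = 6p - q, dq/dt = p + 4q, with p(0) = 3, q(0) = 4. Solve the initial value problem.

p(t) = -te^(5t) + 3e^(5t), q(t) = -te^(5t) + 4e^(5t)

Coefficient matrix A = [[6, -1], [1, 4]].
Characteristic polynomial det(A - λI) = λ^2 - 10λ + 25 = 0.
Single eigenvalue λ = 5 with algebraic multiplicity 2.
Eigenvector v = (-1,-1); generalized eigenvector w with (A-λI)w=v is (0,1).
General solution: e^(5t)[c_1·v + c_2·(t·v + w)].
Applying p(0)=3, q(0)=4 gives c_1=-3, c_2=1.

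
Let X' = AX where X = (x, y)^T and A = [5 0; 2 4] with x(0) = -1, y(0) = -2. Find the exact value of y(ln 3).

-486

A = [[5,0],[2,4]]; eigenvalues λ = 4, 5.
Eigenvectors: (0,1) for λ=4, (1,2) for λ=5.
From the initial condition, c_1 = 0, c_2 = -1.
y(ln 3) = (0)(3^4)(1) + (-1)(3^5)(2) = -486.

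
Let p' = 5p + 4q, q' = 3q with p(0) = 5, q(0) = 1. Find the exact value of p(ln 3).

1647

A = [[5,4],[0,3]]; eigenvalues λ = 3, 5.
Eigenvectors: (2,-1) for λ=3, (1,0) for λ=5.
From the initial condition, c_1 = -1, c_2 = 7.
p(ln 3) = (-1)(3^3)(2) + (7)(3^5)(1) = 1647.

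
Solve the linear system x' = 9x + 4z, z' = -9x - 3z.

x(t) = -2c_1e^(3t) - 2c_2te^(3t) + c_2e^(3t), z(t) = 3c_1e^(3t) + 3c_2te^(3t) - 2c_2e^(3t)

Coefficient matrix A = [[9, 4], [-9, -3]].
Characteristic polynomial det(A - λI) = λ^2 - 6λ + 9 = 0.
Single eigenvalue λ = 3 with algebraic multiplicity 2.
Eigenvector v = (-2,3); generalized eigenvector w with (A-λI)w=v is (1,-2).
General solution: e^(3t)[c_1·v + c_2·(t·v + w)].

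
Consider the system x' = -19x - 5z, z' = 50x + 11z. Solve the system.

x(t) = K_1e^(-4t)cos(5t) + K_2e^(-4t)sin(5t), z(t) = K_1e^(-4t)sin(5t) - 3K_1e^(-4t)cos(5t) - 3K_2e^(-4t)sin(5t) - K_2e^(-4t)cos(5t)

Coefficient matrix A = [[-19, -5], [50, 11]].
Characteristic polynomial det(A - λI) = λ^2 + 8λ + 41 = 0.
Eigenvalues λ = -4 ± 5i (complex conjugate pair).
For λ=-4+5i: an eigenvector is (1,-3) - i(0,1) = (1, -3 - i).
A real fundamental pair from Re and Im of e^((-4+5i)t)v: X_1 = e^(-4t)(cos(5t)·(1,-3) + sin(5t)·(0,1)), X_2 = e^(-4t)(sin(5t)·(1,-3) - cos(5t)·(0,1)).
General solution: K_1X_1 + K_2X_2.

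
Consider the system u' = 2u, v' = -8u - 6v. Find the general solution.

u(t) = C_1e^(2t), v(t) = -C_1e^(2t) + C_2e^(-6t)

Coefficient matrix A = [[2, 0], [-8, -6]].
Characteristic polynomial det(A - λI) = λ^2 + 4λ - 12 = 0.
Eigenvalues λ = 2, -6.
For λ=2: (A-λI) row 2 is [-8, -8], so an eigenvector is (1, -1).
For λ=-6: (A-λI) row 1 is [8, 0], so an eigenvector is (0, 1).
General solution: C_1e^(2t)(1,-1) + C_2e^(-6t)(0,1).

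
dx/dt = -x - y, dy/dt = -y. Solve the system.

x(t) = c_1e^(-t) + c_2te^(-t) + c_2e^(-t), y(t) = -c_2e^(-t)

Coefficient matrix A = [[-1, -1], [0, -1]].
Characteristic polynomial det(A - λI) = λ^2 + 2λ + 1 = 0.
Single eigenvalue λ = -1 with algebraic multiplicity 2.
Eigenvector v = (1,0); generalized eigenvector w with (A-λI)w=v is (1,-1).
General solution: e^(-t)[c_1·v + c_2·(t·v + w)].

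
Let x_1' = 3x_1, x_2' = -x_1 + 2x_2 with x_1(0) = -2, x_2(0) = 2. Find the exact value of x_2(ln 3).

54

A = [[3,0],[-1,2]]; eigenvalues λ = 3, 2.
Eigenvectors: (-1,1) for λ=3, (0,-1) for λ=2.
From the initial condition, c_1 = 2, c_2 = 0.
x_2(ln 3) = (2)(3^3)(1) + (0)(3^2)(-1) = 54.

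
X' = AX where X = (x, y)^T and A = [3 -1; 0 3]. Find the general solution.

x(t) = C_1e^(3t) + C_2te^(3t) + 2C_2e^(3t), y(t) = -C_2e^(3t)

Coefficient matrix A = [[3, -1], [0, 3]].
Characteristic polynomial det(A - λI) = λ^2 - 6λ + 9 = 0.
Single eigenvalue λ = 3 with algebraic multiplicity 2.
Eigenvector v = (1,0); generalized eigenvector w with (A-λI)w=v is (2,-1).
General solution: e^(3t)[C_1·v + C_2·(t·v + w)].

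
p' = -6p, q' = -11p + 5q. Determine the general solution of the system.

Coefficient matrix A = [[-6, 0], [-11, 5]].
Characteristic polynomial det(A - λI) = λ^2 + λ - 30 = 0.
Eigenvalues λ = -6, 5.
For λ=-6: (A-λI) row 2 is [-11, 11], so an eigenvector is (-1, -1).
For λ=5: (A-λI) row 1 is [-11, 0], so an eigenvector is (0, 1).
General solution: C_1e^(-6t)(-1,-1) + C_2e^(5t)(0,1).

p(t) = -C_1e^(-6t), q(t) = -C_1e^(-6t) + C_2e^(5t)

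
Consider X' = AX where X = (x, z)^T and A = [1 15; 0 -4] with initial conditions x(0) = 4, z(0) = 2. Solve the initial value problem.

Coefficient matrix A = [[1, 15], [0, -4]].
Characteristic polynomial det(A - λI) = λ^2 + 3λ - 4 = 0.
Eigenvalues λ = 1, -4.
For λ=1: (A-λI) row 1 is [0, 15], so an eigenvector is (1, 0).
For λ=-4: (A-λI) row 1 is [5, 15], so an eigenvector is (3, -1).
General solution: C_1e^(t)(1,0) + C_2e^(-4t)(3,-1).
Applying x(0)=4, z(0)=2 gives C_1=10, C_2=-2.

x(t) = 10e^(t) - 6e^(-4t), z(t) = 2e^(-4t)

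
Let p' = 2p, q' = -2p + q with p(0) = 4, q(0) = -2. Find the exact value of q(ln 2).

-20

A = [[2,0],[-2,1]]; eigenvalues λ = 2, 1.
Eigenvectors: (1,-2) for λ=2, (0,-1) for λ=1.
From the initial condition, c_1 = 4, c_2 = -6.
q(ln 2) = (4)(2^2)(-2) + (-6)(2^1)(-1) = -20.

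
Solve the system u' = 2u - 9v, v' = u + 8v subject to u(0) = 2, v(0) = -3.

u(t) = 21te^(5t) + 2e^(5t), v(t) = -7te^(5t) - 3e^(5t)

Coefficient matrix A = [[2, -9], [1, 8]].
Characteristic polynomial det(A - λI) = λ^2 - 10λ + 25 = 0.
Single eigenvalue λ = 5 with algebraic multiplicity 2.
Eigenvector v = (3,-1); generalized eigenvector w with (A-λI)w=v is (-1,0).
General solution: e^(5t)[C_1·v + C_2·(t·v + w)].
Applying u(0)=2, v(0)=-3 gives C_1=3, C_2=7.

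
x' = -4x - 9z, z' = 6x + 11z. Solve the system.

Coefficient matrix A = [[-4, -9], [6, 11]].
Characteristic polynomial det(A - λI) = λ^2 - 7λ + 10 = 0.
Eigenvalues λ = 2, 5.
For λ=2: (A-λI) row 1 is [-6, -9], so an eigenvector is (3, -2).
For λ=5: (A-λI) row 1 is [-9, -9], so an eigenvector is (1, -1).
General solution: K_1e^(2t)(3,-2) + K_2e^(5t)(1,-1).

x(t) = 3K_1e^(2t) + K_2e^(5t), z(t) = -2K_1e^(2t) - K_2e^(5t)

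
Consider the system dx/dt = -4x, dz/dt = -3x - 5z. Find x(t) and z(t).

Coefficient matrix A = [[-4, 0], [-3, -5]].
Characteristic polynomial det(A - λI) = λ^2 + 9λ + 20 = 0.
Eigenvalues λ = -4, -5.
For λ=-4: (A-λI) row 2 is [-3, -1], so an eigenvector is (-1, 3).
For λ=-5: (A-λI) row 1 is [1, 0], so an eigenvector is (0, 1).
General solution: c_1e^(-4t)(-1,3) + c_2e^(-5t)(0,1).

x(t) = -c_1e^(-4t), z(t) = 3c_1e^(-4t) + c_2e^(-5t)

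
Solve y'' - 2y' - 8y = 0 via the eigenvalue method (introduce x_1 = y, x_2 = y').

y(t) = K_1e^(-2t) + K_2e^(4t)

Let x_1 = y, x_2 = y'. Then x_1' = x_2 and x_2' = 8x_1 + 2x_2.
A = [[0,1],[8,2]]; det(A-λI) = λ^2 - 2λ - 8.
Eigenvalues λ = -2, 4 with eigenvectors (1,-2), (1,4).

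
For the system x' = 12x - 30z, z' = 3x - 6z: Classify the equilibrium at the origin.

A = [[12,-30],[3,-6]]; det(A-λI) = λ^2 - 6λ + 18.
λ = 3 ± 3i: positive real part.

unstable spiral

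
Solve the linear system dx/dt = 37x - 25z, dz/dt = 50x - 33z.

x(t) = 2K_1e^(2t)sin(5t) + K_1e^(2t)cos(5t) + K_2e^(2t)sin(5t) - 2K_2e^(2t)cos(5t), z(t) = 3K_1e^(2t)sin(5t) + K_1e^(2t)cos(5t) + K_2e^(2t)sin(5t) - 3K_2e^(2t)cos(5t)

Coefficient matrix A = [[37, -25], [50, -33]].
Characteristic polynomial det(A - λI) = λ^2 - 4λ + 29 = 0.
Eigenvalues λ = 2 ± 5i (complex conjugate pair).
For λ=2+5i: an eigenvector is (1,1) - i(2,3) = (1 - 2i, 1 - 3i).
A real fundamental pair from Re and Im of e^((2+5i)t)v: X_1 = e^(2t)(cos(5t)·(1,1) + sin(5t)·(2,3)), X_2 = e^(2t)(sin(5t)·(1,1) - cos(5t)·(2,3)).
General solution: K_1X_1 + K_2X_2.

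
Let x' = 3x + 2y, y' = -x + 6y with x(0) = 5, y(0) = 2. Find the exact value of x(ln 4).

A = [[3,2],[-1,6]]; eigenvalues λ = 5, 4.
Eigenvectors: (-1,-1) for λ=5, (2,1) for λ=4.
From the initial condition, c_1 = 1, c_2 = 3.
x(ln 4) = (1)(4^5)(-1) + (3)(4^4)(2) = 512.

512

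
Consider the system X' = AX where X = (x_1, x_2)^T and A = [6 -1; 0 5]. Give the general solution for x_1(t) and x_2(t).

x_1(t) = -K_1e^(6t) + K_2e^(5t), x_2(t) = K_2e^(5t)

Coefficient matrix A = [[6, -1], [0, 5]].
Characteristic polynomial det(A - λI) = λ^2 - 11λ + 30 = 0.
Eigenvalues λ = 6, 5.
For λ=6: (A-λI) row 1 is [0, -1], so an eigenvector is (-1, 0).
For λ=5: (A-λI) row 1 is [1, -1], so an eigenvector is (1, 1).
General solution: K_1e^(6t)(-1,0) + K_2e^(5t)(1,1).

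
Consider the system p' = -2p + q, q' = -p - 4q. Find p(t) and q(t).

Coefficient matrix A = [[-2, 1], [-1, -4]].
Characteristic polynomial det(A - λI) = λ^2 + 6λ + 9 = 0.
Single eigenvalue λ = -3 with algebraic multiplicity 2.
Eigenvector v = (1,-1); generalized eigenvector w with (A-λI)w=v is (2,-1).
General solution: e^(-3t)[c_1·v + c_2·(t·v + w)].

p(t) = c_1e^(-3t) + c_2te^(-3t) + 2c_2e^(-3t), q(t) = -c_1e^(-3t) - c_2te^(-3t) - c_2e^(-3t)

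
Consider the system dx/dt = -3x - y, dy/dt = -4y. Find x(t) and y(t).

Coefficient matrix A = [[-3, -1], [0, -4]].
Characteristic polynomial det(A - λI) = λ^2 + 7λ + 12 = 0.
Eigenvalues λ = -3, -4.
For λ=-3: (A-λI) row 1 is [0, -1], so an eigenvector is (1, 0).
For λ=-4: (A-λI) row 1 is [1, -1], so an eigenvector is (-1, -1).
General solution: C_1e^(-3t)(1,0) + C_2e^(-4t)(-1,-1).

x(t) = C_1e^(-3t) - C_2e^(-4t), y(t) = -C_2e^(-4t)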